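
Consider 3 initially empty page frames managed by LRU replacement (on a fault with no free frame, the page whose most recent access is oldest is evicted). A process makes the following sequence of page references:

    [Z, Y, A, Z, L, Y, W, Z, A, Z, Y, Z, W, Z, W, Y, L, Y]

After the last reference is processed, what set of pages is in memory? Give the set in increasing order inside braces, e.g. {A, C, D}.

{L, W, Y}

Z → miss, frames {Z}
Y → miss, frames {Z,Y}
A → miss, frames {Z,Y,A}
Z → hit
L → miss, evict Y, frames {A,Z,L}
Y → miss, evict A, frames {Z,L,Y}
W → miss, evict Z, frames {L,Y,W}
Z → miss, evict L, frames {Y,W,Z}
A → miss, evict Y, frames {W,Z,A}
Z → hit
Y → miss, evict W, frames {A,Z,Y}
Z → hit
W → miss, evict A, frames {Y,Z,W}
Z → hit
W → hit
Y → hit
L → miss, evict Z, frames {W,Y,L}
Y → hit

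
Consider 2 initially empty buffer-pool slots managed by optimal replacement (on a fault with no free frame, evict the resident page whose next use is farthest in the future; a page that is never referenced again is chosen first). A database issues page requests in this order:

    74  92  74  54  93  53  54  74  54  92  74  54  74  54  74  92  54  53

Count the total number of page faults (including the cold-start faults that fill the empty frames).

74 → fault, frames (74)
92 → fault, frames (74 92)
74 → hit
54 → fault, evict 92, frames (74 54)
93 → fault, evict 74, frames (54 93)
53 → fault, evict 93, frames (54 53)
54 → hit
74 → fault, evict 53, frames (54 74)
54 → hit
92 → fault, evict 54, frames (74 92)
74 → hit
54 → fault, evict 92, frames (74 54)
74 → hit
54 → hit
74 → hit
92 → fault, evict 74, frames (54 92)
54 → hit
53 → fault, evict 92, frames (54 53)
Page faults: 10.

10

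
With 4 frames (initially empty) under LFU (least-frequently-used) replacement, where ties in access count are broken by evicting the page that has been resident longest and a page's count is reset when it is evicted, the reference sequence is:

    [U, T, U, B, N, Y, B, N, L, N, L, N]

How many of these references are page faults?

6

U -> fault, frames {U}
T -> fault, frames {U,T}
U -> hit
B -> fault, frames {U,T,B}
N -> fault, frames {U,T,B,N}
Y -> fault, evict T, frames {U,B,N,Y}
B -> hit
N -> hit
L -> fault, evict Y, frames {U,B,N,L}
N -> hit
L -> hit
N -> hit
Page faults: 6.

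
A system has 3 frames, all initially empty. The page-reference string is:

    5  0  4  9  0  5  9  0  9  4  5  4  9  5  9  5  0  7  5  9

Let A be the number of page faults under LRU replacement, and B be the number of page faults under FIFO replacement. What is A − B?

-2

Under LRU: F F F F . F . . . F F . . . . . F F . F → 10 faults.
Under FIFO: F F F F . F . F . F . . F F . . F F . F → 12 faults.
A − B = 10 − 12 = -2.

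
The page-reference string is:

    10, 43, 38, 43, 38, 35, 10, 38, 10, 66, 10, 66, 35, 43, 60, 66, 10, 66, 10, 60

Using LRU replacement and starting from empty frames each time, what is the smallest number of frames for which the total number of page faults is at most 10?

f=1: 20 faults
f=2: 13 faults
f=3: 11 faults
f=4: 8 faults
f=5: 6 faults
f=6: 6 faults
Smallest f with faults ≤ 10 is 4.

4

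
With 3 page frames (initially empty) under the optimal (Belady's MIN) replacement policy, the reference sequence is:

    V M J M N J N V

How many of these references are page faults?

V -> fault, frames [V]
M -> fault, frames [V, M]
J -> fault, frames [V, M, J]
M -> hit
N -> fault, evict M, frames [V, J, N]
J -> hit
N -> hit
V -> hit
Page faults: 4.

4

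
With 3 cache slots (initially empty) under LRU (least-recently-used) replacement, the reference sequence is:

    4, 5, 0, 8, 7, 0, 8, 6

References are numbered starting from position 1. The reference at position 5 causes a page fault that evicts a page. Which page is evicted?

pos 1: 4: fault, frames {4}
pos 2: 5: fault, frames {4,5}
pos 3: 0: fault, frames {4,5,0}
pos 4: 8: fault, evict 4, frames {5,0,8}
pos 5: 7: fault, evict 5, frames {0,8,7}
At position 5, page 5 is evicted.

5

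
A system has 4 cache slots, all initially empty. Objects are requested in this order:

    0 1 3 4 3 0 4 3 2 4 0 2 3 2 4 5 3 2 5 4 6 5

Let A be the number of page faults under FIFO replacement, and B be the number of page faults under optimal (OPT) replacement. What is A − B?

Under FIFO: F F F F . . . . F . F . . . . F F . . F F . → 10 faults.
Under OPT: F F F F . . . . F . . . . . . F . . . . F . → 7 faults.
A − B = 10 − 7 = 3.

3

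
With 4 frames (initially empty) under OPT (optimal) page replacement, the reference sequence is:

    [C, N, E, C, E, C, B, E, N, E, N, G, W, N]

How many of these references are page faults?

C → miss, frames (C)
N → miss, frames (C N)
E → miss, frames (C N E)
C → hit
E → hit
C → hit
B → miss, frames (C N E B)
E → hit
N → hit
E → hit
N → hit
G → miss, evict B, frames (C N E G)
W → miss, evict G, frames (C N E W)
N → hit
Page faults: 6.

6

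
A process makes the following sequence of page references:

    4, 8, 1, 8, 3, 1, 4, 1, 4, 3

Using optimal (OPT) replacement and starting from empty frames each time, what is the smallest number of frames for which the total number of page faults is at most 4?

f=1: 10 faults
f=2: 6 faults
f=3: 4 faults
f=4: 4 faults
Smallest f with faults ≤ 4 is 3.

3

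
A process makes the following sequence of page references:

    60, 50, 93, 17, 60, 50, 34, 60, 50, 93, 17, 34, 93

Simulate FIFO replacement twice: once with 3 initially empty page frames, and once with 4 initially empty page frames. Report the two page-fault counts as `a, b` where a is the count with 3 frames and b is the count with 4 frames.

3 frames: F F F F F F F . . F F . . → 9 faults.
4 frames: F F F F . . F F F F F F . → 10 faults.
10 > 9: adding a frame increased faults — Belady's anomaly.

9, 10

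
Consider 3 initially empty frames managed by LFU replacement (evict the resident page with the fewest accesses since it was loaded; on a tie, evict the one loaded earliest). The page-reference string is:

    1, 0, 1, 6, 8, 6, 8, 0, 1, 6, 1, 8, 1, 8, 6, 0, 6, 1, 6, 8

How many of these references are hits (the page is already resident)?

12

1 → fault, frames (1)
0 → fault, frames (1 0)
1 → hit
6 → fault, frames (1 0 6)
8 → fault, evict 0, frames (1 6 8)
6 → hit
8 → hit
0 → fault, evict 1, frames (6 8 0)
1 → fault, evict 0, frames (6 8 1)
6 → hit
1 → hit
8 → hit
1 → hit
8 → hit
6 → hit
0 → fault, evict 1, frames (6 8 0)
6 → hit
1 → fault, evict 0, frames (6 8 1)
6 → hit
8 → hit
Hits: 12.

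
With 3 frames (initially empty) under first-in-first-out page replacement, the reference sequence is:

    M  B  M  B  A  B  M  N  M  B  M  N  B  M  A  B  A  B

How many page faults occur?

7

M -> miss, frames {M}
B -> miss, frames {M,B}
M -> hit
B -> hit
A -> miss, frames {M,B,A}
B -> hit
M -> hit
N -> miss, evict M, frames {B,A,N}
M -> miss, evict B, frames {A,N,M}
B -> miss, evict A, frames {N,M,B}
M -> hit
N -> hit
B -> hit
M -> hit
A -> miss, evict N, frames {M,B,A}
B -> hit
A -> hit
B -> hit
Page faults: 7.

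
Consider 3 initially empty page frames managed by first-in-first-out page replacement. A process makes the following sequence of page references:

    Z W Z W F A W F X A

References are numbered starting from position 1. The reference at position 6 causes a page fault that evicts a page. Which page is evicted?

Z

pos 1: Z -> fault, frames (Z)
pos 2: W -> fault, frames (Z W)
pos 3: Z -> hit
pos 4: W -> hit
pos 5: F -> fault, frames (Z W F)
pos 6: A -> fault, evict Z, frames (W F A)
At position 6, page Z is evicted.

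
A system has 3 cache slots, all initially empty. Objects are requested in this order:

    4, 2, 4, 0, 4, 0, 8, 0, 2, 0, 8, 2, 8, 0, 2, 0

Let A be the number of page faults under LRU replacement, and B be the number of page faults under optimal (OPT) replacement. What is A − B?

Under LRU: F F . F . . F . F . . . . . . . → 5 faults.
Under OPT: F F . F . . F . . . . . . . . . → 4 faults.
A − B = 5 − 4 = 1.

1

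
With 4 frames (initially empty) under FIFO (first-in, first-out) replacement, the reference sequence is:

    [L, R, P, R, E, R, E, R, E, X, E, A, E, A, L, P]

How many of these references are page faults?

8

L → fault, frames (L)
R → fault, frames (L R)
P → fault, frames (L R P)
R → hit
E → fault, frames (L R P E)
R → hit
E → hit
R → hit
E → hit
X → fault, evict L, frames (R P E X)
E → hit
A → fault, evict R, frames (P E X A)
E → hit
A → hit
L → fault, evict P, frames (E X A L)
P → fault, evict E, frames (X A L P)
Page faults: 8.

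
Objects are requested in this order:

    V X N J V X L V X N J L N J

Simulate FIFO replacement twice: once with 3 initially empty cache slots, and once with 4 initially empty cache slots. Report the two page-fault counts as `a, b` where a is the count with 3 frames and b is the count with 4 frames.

3 frames: F F F F F F F . . F F . . . → 9 faults.
4 frames: F F F F . . F F F F F F . . → 10 faults.
10 > 9: adding a frame increased faults — Belady's anomaly.

9, 10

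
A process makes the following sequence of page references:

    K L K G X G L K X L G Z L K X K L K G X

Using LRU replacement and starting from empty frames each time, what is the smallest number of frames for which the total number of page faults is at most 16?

f=1: 20 faults
f=2: 16 faults
f=3: 13 faults
f=4: 8 faults
f=5: 5 faults
Smallest f with faults ≤ 16 is 2.

2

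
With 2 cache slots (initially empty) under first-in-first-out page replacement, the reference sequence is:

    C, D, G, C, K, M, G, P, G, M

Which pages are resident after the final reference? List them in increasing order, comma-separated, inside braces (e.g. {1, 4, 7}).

C -> miss, frames {C}
D -> miss, frames {C,D}
G -> miss, evict C, frames {D,G}
C -> miss, evict D, frames {G,C}
K -> miss, evict G, frames {C,K}
M -> miss, evict C, frames {K,M}
G -> miss, evict K, frames {M,G}
P -> miss, evict M, frames {G,P}
G -> hit
M -> miss, evict G, frames {P,M}

{M, P}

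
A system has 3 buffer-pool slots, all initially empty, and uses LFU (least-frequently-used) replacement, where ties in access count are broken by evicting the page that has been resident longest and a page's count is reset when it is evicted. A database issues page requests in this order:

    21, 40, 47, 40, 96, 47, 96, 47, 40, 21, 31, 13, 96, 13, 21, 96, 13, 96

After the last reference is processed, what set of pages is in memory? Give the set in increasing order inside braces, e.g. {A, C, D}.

{40, 47, 96}

21 -> miss, frames {21}
40 -> miss, frames {21,40}
47 -> miss, frames {21,40,47}
40 -> hit
96 -> miss, evict 21, frames {40,47,96}
47 -> hit
96 -> hit
47 -> hit
40 -> hit
21 -> miss, evict 96, frames {40,47,21}
31 -> miss, evict 21, frames {40,47,31}
13 -> miss, evict 31, frames {40,47,13}
96 -> miss, evict 13, frames {40,47,96}
13 -> miss, evict 96, frames {40,47,13}
21 -> miss, evict 13, frames {40,47,21}
96 -> miss, evict 21, frames {40,47,96}
13 -> miss, evict 96, frames {40,47,13}
96 -> miss, evict 13, frames {40,47,96}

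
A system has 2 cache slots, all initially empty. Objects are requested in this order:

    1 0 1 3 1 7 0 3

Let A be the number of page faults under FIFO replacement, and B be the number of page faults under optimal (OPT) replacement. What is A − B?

Under FIFO: F F . F F F F F → 7 faults.
Under OPT: F F . F . F F . → 5 faults.
A − B = 7 − 5 = 2.

2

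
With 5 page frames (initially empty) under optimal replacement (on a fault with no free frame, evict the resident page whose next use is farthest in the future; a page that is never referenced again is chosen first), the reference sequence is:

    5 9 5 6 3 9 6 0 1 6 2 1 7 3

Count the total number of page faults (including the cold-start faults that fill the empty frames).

8

5: fault, frames (5)
9: fault, frames (5 9)
5: hit
6: fault, frames (5 9 6)
3: fault, frames (5 9 6 3)
9: hit
6: hit
0: fault, frames (5 9 6 3 0)
1: fault, evict 0, frames (5 9 6 3 1)
6: hit
2: fault, evict 6, frames (5 9 3 1 2)
1: hit
7: fault, evict 2, frames (5 9 3 1 7)
3: hit
Page faults: 8.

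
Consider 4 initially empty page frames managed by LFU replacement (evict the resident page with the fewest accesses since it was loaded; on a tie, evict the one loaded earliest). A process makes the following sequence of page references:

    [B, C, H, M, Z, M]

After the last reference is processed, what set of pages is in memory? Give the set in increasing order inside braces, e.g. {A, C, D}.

B -> fault, frames (B)
C -> fault, frames (B C)
H -> fault, frames (B C H)
M -> fault, frames (B C H M)
Z -> fault, evict B, frames (C H M Z)
M -> hit

{C, H, M, Z}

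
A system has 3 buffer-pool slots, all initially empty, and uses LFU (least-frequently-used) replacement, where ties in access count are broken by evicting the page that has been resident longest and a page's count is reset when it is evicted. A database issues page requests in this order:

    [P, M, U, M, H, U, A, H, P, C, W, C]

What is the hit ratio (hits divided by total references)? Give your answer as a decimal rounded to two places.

0.17

P -> fault, frames (P)
M -> fault, frames (P M)
U -> fault, frames (P M U)
M -> hit
H -> fault, evict P, frames (M U H)
U -> hit
A -> fault, evict H, frames (M U A)
H -> fault, evict A, frames (M U H)
P -> fault, evict H, frames (M U P)
C -> fault, evict P, frames (M U C)
W -> fault, evict C, frames (M U W)
C -> fault, evict W, frames (M U C)
Hits: 2 of 12 references → 2/12 = 0.1667.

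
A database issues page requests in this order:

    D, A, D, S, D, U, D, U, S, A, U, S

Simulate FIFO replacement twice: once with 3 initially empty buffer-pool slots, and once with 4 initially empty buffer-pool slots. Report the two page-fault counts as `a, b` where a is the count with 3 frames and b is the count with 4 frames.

3 frames: F F . F . F F . . F . F → 7 faults.
4 frames: F F . F . F . . . . . . → 4 faults.
4 < 7: adding a frame reduced faults, as is typical.

7, 4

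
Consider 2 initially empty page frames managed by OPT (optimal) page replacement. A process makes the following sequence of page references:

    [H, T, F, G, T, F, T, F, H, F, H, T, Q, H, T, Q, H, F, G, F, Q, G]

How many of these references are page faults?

H → fault, frames [H]
T → fault, frames [H, T]
F → fault, evict H, frames [T, F]
G → fault, evict F, frames [T, G]
T → hit
F → fault, evict G, frames [T, F]
T → hit
F → hit
H → fault, evict T, frames [F, H]
F → hit
H → hit
T → fault, evict F, frames [H, T]
Q → fault, evict T, frames [H, Q]
H → hit
T → fault, evict H, frames [Q, T]
Q → hit
H → fault, evict T, frames [Q, H]
F → fault, evict H, frames [Q, F]
G → fault, evict Q, frames [F, G]
F → hit
Q → fault, evict F, frames [G, Q]
G → hit
Page faults: 13.

13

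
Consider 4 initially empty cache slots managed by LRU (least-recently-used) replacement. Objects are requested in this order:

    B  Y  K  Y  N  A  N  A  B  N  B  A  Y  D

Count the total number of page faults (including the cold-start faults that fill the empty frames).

B -> miss, frames [B]
Y -> miss, frames [B, Y]
K -> miss, frames [B, Y, K]
Y -> hit
N -> miss, frames [B, K, Y, N]
A -> miss, evict B, frames [K, Y, N, A]
N -> hit
A -> hit
B -> miss, evict K, frames [Y, N, A, B]
N -> hit
B -> hit
A -> hit
Y -> hit
D -> miss, evict N, frames [B, A, Y, D]
Page faults: 7.

7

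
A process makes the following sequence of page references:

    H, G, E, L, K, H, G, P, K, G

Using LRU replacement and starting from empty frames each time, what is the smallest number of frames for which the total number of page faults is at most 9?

f=1: 10 faults
f=2: 10 faults
f=3: 9 faults
f=4: 8 faults
f=5: 6 faults
f=6: 6 faults
Smallest f with faults ≤ 9 is 3.

3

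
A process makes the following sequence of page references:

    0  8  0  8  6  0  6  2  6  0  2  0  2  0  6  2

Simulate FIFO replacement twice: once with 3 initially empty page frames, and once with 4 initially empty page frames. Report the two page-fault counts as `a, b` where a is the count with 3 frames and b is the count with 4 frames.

3 frames: F F . . F . . F . F . . . . . . → 5 faults.
4 frames: F F . . F . . F . . . . . . . . → 4 faults.
4 < 5: adding a frame reduced faults, as is typical.

5, 4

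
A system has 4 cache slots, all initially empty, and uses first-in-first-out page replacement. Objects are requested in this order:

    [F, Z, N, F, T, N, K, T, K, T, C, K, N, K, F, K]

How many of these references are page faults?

F -> fault, frames {F}
Z -> fault, frames {F,Z}
N -> fault, frames {F,Z,N}
F -> hit
T -> fault, frames {F,Z,N,T}
N -> hit
K -> fault, evict F, frames {Z,N,T,K}
T -> hit
K -> hit
T -> hit
C -> fault, evict Z, frames {N,T,K,C}
K -> hit
N -> hit
K -> hit
F -> fault, evict N, frames {T,K,C,F}
K -> hit
Page faults: 7.

7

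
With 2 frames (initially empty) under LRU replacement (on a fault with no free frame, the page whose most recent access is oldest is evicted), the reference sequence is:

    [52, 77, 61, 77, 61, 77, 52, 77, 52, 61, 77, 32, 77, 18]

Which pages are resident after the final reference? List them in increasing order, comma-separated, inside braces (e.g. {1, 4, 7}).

{18, 77}

52 → miss, frames [52]
77 → miss, frames [52, 77]
61 → miss, evict 52, frames [77, 61]
77 → hit
61 → hit
77 → hit
52 → miss, evict 61, frames [77, 52]
77 → hit
52 → hit
61 → miss, evict 77, frames [52, 61]
77 → miss, evict 52, frames [61, 77]
32 → miss, evict 61, frames [77, 32]
77 → hit
18 → miss, evict 32, frames [77, 18]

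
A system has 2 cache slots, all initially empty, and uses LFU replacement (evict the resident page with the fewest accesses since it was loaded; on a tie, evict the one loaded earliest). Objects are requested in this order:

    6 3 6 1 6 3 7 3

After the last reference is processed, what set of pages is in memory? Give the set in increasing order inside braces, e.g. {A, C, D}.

6: miss, frames {6}
3: miss, frames {6,3}
6: hit
1: miss, evict 3, frames {6,1}
6: hit
3: miss, evict 1, frames {6,3}
7: miss, evict 3, frames {6,7}
3: miss, evict 7, frames {6,3}

{3, 6}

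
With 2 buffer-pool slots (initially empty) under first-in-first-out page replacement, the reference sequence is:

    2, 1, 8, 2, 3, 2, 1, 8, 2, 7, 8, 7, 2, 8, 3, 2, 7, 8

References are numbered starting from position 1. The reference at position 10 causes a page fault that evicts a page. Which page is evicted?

8

pos 1: 2: fault, frames [2]
pos 2: 1: fault, frames [2, 1]
pos 3: 8: fault, evict 2, frames [1, 8]
pos 4: 2: fault, evict 1, frames [8, 2]
pos 5: 3: fault, evict 8, frames [2, 3]
pos 6: 2: hit
pos 7: 1: fault, evict 2, frames [3, 1]
pos 8: 8: fault, evict 3, frames [1, 8]
pos 9: 2: fault, evict 1, frames [8, 2]
pos 10: 7: fault, evict 8, frames [2, 7]
At position 10, page 8 is evicted.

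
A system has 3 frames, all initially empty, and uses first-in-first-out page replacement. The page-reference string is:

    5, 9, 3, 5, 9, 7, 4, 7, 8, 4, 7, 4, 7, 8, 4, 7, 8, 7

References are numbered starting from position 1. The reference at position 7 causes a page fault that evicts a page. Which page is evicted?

pos 1: 5 → fault, frames {5}
pos 2: 9 → fault, frames {5,9}
pos 3: 3 → fault, frames {5,9,3}
pos 4: 5 → hit
pos 5: 9 → hit
pos 6: 7 → fault, evict 5, frames {9,3,7}
pos 7: 4 → fault, evict 9, frames {3,7,4}
At position 7, page 9 is evicted.

9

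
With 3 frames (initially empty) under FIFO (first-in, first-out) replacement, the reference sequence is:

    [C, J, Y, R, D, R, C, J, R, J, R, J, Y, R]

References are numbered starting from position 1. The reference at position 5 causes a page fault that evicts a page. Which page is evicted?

pos 1: C -> miss, frames (C)
pos 2: J -> miss, frames (C J)
pos 3: Y -> miss, frames (C J Y)
pos 4: R -> miss, evict C, frames (J Y R)
pos 5: D -> miss, evict J, frames (Y R D)
At position 5, page J is evicted.

J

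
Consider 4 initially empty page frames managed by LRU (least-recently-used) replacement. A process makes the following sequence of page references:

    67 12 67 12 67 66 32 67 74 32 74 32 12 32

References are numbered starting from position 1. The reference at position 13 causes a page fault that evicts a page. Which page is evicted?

66

pos 1: 67 → miss, frames {67}
pos 2: 12 → miss, frames {67,12}
pos 3: 67 → hit
pos 4: 12 → hit
pos 5: 67 → hit
pos 6: 66 → miss, frames {12,67,66}
pos 7: 32 → miss, frames {12,67,66,32}
pos 8: 67 → hit
pos 9: 74 → miss, evict 12, frames {66,32,67,74}
pos 10: 32 → hit
pos 11: 74 → hit
pos 12: 32 → hit
pos 13: 12 → miss, evict 66, frames {67,74,32,12}
At position 13, page 66 is evicted.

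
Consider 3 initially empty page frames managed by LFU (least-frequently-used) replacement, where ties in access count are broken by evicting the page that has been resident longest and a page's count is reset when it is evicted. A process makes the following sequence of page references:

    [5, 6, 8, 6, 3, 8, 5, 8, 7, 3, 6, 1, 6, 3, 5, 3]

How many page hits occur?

5

5: miss, frames (5)
6: miss, frames (5 6)
8: miss, frames (5 6 8)
6: hit
3: miss, evict 5, frames (6 8 3)
8: hit
5: miss, evict 3, frames (6 8 5)
8: hit
7: miss, evict 5, frames (6 8 7)
3: miss, evict 7, frames (6 8 3)
6: hit
1: miss, evict 3, frames (6 8 1)
6: hit
3: miss, evict 1, frames (6 8 3)
5: miss, evict 3, frames (6 8 5)
3: miss, evict 5, frames (6 8 3)
Hits: 5.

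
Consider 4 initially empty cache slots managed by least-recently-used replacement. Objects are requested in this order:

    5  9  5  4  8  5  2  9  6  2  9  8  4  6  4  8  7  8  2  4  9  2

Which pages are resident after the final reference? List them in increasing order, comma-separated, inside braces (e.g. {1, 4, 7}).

{2, 4, 8, 9}

5 -> fault, frames {5}
9 -> fault, frames {5,9}
5 -> hit
4 -> fault, frames {9,5,4}
8 -> fault, frames {9,5,4,8}
5 -> hit
2 -> fault, evict 9, frames {4,8,5,2}
9 -> fault, evict 4, frames {8,5,2,9}
6 -> fault, evict 8, frames {5,2,9,6}
2 -> hit
9 -> hit
8 -> fault, evict 5, frames {6,2,9,8}
4 -> fault, evict 6, frames {2,9,8,4}
6 -> fault, evict 2, frames {9,8,4,6}
4 -> hit
8 -> hit
7 -> fault, evict 9, frames {6,4,8,7}
8 -> hit
2 -> fault, evict 6, frames {4,7,8,2}
4 -> hit
9 -> fault, evict 7, frames {8,2,4,9}
2 -> hit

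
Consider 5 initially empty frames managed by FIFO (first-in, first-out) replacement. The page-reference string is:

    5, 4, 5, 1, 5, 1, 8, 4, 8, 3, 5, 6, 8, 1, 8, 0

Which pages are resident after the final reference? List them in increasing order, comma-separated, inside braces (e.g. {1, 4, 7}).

5 → miss, frames {5}
4 → miss, frames {5,4}
5 → hit
1 → miss, frames {5,4,1}
5 → hit
1 → hit
8 → miss, frames {5,4,1,8}
4 → hit
8 → hit
3 → miss, frames {5,4,1,8,3}
5 → hit
6 → miss, evict 5, frames {4,1,8,3,6}
8 → hit
1 → hit
8 → hit
0 → miss, evict 4, frames {1,8,3,6,0}

{0, 1, 3, 6, 8}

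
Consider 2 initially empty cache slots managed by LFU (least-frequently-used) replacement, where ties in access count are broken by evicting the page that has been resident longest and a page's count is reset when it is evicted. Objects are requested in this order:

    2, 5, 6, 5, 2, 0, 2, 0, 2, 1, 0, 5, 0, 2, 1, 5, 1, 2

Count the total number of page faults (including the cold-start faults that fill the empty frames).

2 → miss, frames [2]
5 → miss, frames [2, 5]
6 → miss, evict 2, frames [5, 6]
5 → hit
2 → miss, evict 6, frames [5, 2]
0 → miss, evict 2, frames [5, 0]
2 → miss, evict 0, frames [5, 2]
0 → miss, evict 2, frames [5, 0]
2 → miss, evict 0, frames [5, 2]
1 → miss, evict 2, frames [5, 1]
0 → miss, evict 1, frames [5, 0]
5 → hit
0 → hit
2 → miss, evict 0, frames [5, 2]
1 → miss, evict 2, frames [5, 1]
5 → hit
1 → hit
2 → miss, evict 1, frames [5, 2]
Page faults: 13.

13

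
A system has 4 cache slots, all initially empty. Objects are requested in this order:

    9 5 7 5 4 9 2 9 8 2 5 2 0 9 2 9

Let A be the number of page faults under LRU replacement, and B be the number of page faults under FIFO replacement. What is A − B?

Under LRU: F F F . F . F . F . F . F F . . → 9 faults.
Under FIFO: F F F . F . F F F . F . F . F F → 11 faults.
A − B = 9 − 11 = -2.

-2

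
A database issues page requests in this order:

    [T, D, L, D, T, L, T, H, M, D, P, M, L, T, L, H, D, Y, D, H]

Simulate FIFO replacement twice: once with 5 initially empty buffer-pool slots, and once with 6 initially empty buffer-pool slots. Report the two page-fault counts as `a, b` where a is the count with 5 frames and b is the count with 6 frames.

5 frames: F F F . . . . F F . F . . F . . F F . F → 10 faults.
6 frames: F F F . . . . F F . F . . . . . . F . . → 7 faults.
7 < 10: adding a frame reduced faults, as is typical.

10, 7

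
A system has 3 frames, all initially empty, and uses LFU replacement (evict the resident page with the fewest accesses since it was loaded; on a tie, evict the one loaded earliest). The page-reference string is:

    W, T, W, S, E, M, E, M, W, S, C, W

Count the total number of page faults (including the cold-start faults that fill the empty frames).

7

W → fault, frames {W}
T → fault, frames {W,T}
W → hit
S → fault, frames {W,T,S}
E → fault, evict T, frames {W,S,E}
M → fault, evict S, frames {W,E,M}
E → hit
M → hit
W → hit
S → fault, evict E, frames {W,M,S}
C → fault, evict S, frames {W,M,C}
W → hit
Page faults: 7.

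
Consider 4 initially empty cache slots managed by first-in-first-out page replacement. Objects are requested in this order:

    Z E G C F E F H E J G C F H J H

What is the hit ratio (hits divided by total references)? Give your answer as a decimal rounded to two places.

0.19

Z -> fault, frames (Z)
E -> fault, frames (Z E)
G -> fault, frames (Z E G)
C -> fault, frames (Z E G C)
F -> fault, evict Z, frames (E G C F)
E -> hit
F -> hit
H -> fault, evict E, frames (G C F H)
E -> fault, evict G, frames (C F H E)
J -> fault, evict C, frames (F H E J)
G -> fault, evict F, frames (H E J G)
C -> fault, evict H, frames (E J G C)
F -> fault, evict E, frames (J G C F)
H -> fault, evict J, frames (G C F H)
J -> fault, evict G, frames (C F H J)
H -> hit
Hits: 3 of 16 references → 3/16 = 0.1875.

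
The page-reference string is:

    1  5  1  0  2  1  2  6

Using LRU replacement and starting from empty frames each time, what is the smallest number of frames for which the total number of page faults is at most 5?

f=1: 8 faults
f=2: 6 faults
f=3: 5 faults
f=4: 5 faults
f=5: 5 faults
Smallest f with faults ≤ 5 is 3.

3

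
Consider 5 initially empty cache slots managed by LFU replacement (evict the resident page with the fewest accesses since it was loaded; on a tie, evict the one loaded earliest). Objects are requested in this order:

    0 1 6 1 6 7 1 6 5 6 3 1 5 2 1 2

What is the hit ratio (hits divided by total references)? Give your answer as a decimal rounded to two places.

0: miss, frames (0)
1: miss, frames (0 1)
6: miss, frames (0 1 6)
1: hit
6: hit
7: miss, frames (0 1 6 7)
1: hit
6: hit
5: miss, frames (0 1 6 7 5)
6: hit
3: miss, evict 0, frames (1 6 7 5 3)
1: hit
5: hit
2: miss, evict 7, frames (1 6 5 3 2)
1: hit
2: hit
Hits: 9 of 16 references → 9/16 = 0.5625.

0.56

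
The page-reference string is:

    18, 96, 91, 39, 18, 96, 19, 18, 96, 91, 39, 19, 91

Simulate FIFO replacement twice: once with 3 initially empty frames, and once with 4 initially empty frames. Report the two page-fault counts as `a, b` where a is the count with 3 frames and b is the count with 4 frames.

3 frames: F F F F F F F . . F F . . → 9 faults.
4 frames: F F F F . . F F F F F F . → 10 faults.
10 > 9: adding a frame increased faults — Belady's anomaly.

9, 10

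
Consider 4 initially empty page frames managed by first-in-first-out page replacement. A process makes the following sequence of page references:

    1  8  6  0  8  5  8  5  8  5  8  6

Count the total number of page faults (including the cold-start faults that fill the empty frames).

5

1 -> miss, frames [1]
8 -> miss, frames [1, 8]
6 -> miss, frames [1, 8, 6]
0 -> miss, frames [1, 8, 6, 0]
8 -> hit
5 -> miss, evict 1, frames [8, 6, 0, 5]
8 -> hit
5 -> hit
8 -> hit
5 -> hit
8 -> hit
6 -> hit
Page faults: 5.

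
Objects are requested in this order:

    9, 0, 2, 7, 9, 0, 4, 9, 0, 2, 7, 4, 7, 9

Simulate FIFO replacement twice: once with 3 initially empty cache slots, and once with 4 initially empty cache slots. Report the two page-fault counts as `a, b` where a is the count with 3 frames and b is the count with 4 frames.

3 frames: F F F F F F F . . F F . . F → 10 faults.
4 frames: F F F F . . F F F F F F . F → 11 faults.
11 > 10: adding a frame increased faults — Belady's anomaly.

10, 11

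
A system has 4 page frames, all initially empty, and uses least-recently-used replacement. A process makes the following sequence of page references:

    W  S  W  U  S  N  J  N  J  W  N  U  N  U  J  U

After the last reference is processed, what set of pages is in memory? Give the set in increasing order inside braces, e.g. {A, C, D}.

W → fault, frames (W)
S → fault, frames (W S)
W → hit
U → fault, frames (S W U)
S → hit
N → fault, frames (W U S N)
J → fault, evict W, frames (U S N J)
N → hit
J → hit
W → fault, evict U, frames (S N J W)
N → hit
U → fault, evict S, frames (J W N U)
N → hit
U → hit
J → hit
U → hit

{J, N, U, W}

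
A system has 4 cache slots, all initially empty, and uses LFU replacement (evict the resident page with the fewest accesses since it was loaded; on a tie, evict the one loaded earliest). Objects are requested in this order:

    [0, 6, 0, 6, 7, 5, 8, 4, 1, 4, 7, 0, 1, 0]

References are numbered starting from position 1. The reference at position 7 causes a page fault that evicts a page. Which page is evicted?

pos 1: 0 → miss, frames [0]
pos 2: 6 → miss, frames [0, 6]
pos 3: 0 → hit
pos 4: 6 → hit
pos 5: 7 → miss, frames [0, 6, 7]
pos 6: 5 → miss, frames [0, 6, 7, 5]
pos 7: 8 → miss, evict 7, frames [0, 6, 5, 8]
At position 7, page 7 is evicted.

7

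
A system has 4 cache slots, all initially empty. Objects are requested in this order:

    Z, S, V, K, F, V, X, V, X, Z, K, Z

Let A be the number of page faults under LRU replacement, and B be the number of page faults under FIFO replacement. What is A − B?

1

Under LRU: F F F F F . F . . F F . → 8 faults.
Under FIFO: F F F F F . F . . F . . → 7 faults.
A − B = 8 − 7 = 1.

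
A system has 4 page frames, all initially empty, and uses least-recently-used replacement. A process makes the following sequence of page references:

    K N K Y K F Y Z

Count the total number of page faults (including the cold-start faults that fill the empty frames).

5

K -> fault, frames (K)
N -> fault, frames (K N)
K -> hit
Y -> fault, frames (N K Y)
K -> hit
F -> fault, frames (N Y K F)
Y -> hit
Z -> fault, evict N, frames (K F Y Z)
Page faults: 5.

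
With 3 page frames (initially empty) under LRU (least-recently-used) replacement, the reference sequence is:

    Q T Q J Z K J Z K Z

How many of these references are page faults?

Q: fault, frames [Q]
T: fault, frames [Q, T]
Q: hit
J: fault, frames [T, Q, J]
Z: fault, evict T, frames [Q, J, Z]
K: fault, evict Q, frames [J, Z, K]
J: hit
Z: hit
K: hit
Z: hit
Page faults: 5.

5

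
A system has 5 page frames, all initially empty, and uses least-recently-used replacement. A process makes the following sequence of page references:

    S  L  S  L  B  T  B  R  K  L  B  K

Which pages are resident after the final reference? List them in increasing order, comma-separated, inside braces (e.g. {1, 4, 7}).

S: miss, frames [S]
L: miss, frames [S, L]
S: hit
L: hit
B: miss, frames [S, L, B]
T: miss, frames [S, L, B, T]
B: hit
R: miss, frames [S, L, T, B, R]
K: miss, evict S, frames [L, T, B, R, K]
L: hit
B: hit
K: hit

{B, K, L, R, T}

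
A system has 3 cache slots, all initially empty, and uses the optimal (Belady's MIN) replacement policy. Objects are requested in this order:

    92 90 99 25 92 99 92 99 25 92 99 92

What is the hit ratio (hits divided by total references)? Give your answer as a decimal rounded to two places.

92 -> fault, frames [92]
90 -> fault, frames [92, 90]
99 -> fault, frames [92, 90, 99]
25 -> fault, evict 90, frames [92, 99, 25]
92 -> hit
99 -> hit
92 -> hit
99 -> hit
25 -> hit
92 -> hit
99 -> hit
92 -> hit
Hits: 8 of 12 references → 8/12 = 0.6667.

0.67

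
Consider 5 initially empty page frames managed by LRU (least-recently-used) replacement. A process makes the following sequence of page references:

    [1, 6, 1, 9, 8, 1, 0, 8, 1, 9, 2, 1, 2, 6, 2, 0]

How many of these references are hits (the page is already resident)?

1 -> fault, frames {1}
6 -> fault, frames {1,6}
1 -> hit
9 -> fault, frames {6,1,9}
8 -> fault, frames {6,1,9,8}
1 -> hit
0 -> fault, frames {6,9,8,1,0}
8 -> hit
1 -> hit
9 -> hit
2 -> fault, evict 6, frames {0,8,1,9,2}
1 -> hit
2 -> hit
6 -> fault, evict 0, frames {8,9,1,2,6}
2 -> hit
0 -> fault, evict 8, frames {9,1,6,2,0}
Hits: 8.

8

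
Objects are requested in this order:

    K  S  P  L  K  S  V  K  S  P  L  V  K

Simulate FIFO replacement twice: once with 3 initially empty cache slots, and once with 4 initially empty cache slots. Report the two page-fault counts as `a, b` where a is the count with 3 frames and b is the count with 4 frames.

3 frames: F F F F F F F . . F F . F → 10 faults.
4 frames: F F F F . . F F F F F F F → 11 faults.
11 > 10: adding a frame increased faults — Belady's anomaly.

10, 11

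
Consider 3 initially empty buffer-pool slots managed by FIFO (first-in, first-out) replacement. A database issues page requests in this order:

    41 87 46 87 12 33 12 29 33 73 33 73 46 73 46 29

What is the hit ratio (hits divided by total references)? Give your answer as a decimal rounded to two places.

0.50

41 → fault, frames [41]
87 → fault, frames [41, 87]
46 → fault, frames [41, 87, 46]
87 → hit
12 → fault, evict 41, frames [87, 46, 12]
33 → fault, evict 87, frames [46, 12, 33]
12 → hit
29 → fault, evict 46, frames [12, 33, 29]
33 → hit
73 → fault, evict 12, frames [33, 29, 73]
33 → hit
73 → hit
46 → fault, evict 33, frames [29, 73, 46]
73 → hit
46 → hit
29 → hit
Hits: 8 of 16 references → 8/16 = 0.5000.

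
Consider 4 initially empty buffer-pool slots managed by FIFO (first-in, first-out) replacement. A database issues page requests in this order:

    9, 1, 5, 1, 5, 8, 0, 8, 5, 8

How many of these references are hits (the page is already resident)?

5

9 -> fault, frames {9}
1 -> fault, frames {9,1}
5 -> fault, frames {9,1,5}
1 -> hit
5 -> hit
8 -> fault, frames {9,1,5,8}
0 -> fault, evict 9, frames {1,5,8,0}
8 -> hit
5 -> hit
8 -> hit
Hits: 5.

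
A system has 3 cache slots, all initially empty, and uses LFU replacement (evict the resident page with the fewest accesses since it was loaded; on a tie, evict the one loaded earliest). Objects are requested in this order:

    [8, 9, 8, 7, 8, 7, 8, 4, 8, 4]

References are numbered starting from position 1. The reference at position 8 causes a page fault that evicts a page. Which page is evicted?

pos 1: 8 -> miss, frames {8}
pos 2: 9 -> miss, frames {8,9}
pos 3: 8 -> hit
pos 4: 7 -> miss, frames {8,9,7}
pos 5: 8 -> hit
pos 6: 7 -> hit
pos 7: 8 -> hit
pos 8: 4 -> miss, evict 9, frames {8,7,4}
At position 8, page 9 is evicted.

9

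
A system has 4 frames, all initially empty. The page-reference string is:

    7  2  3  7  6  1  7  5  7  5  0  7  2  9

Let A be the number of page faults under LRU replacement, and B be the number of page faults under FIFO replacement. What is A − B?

-1

Under LRU: F F F . F F . F . . F . F F → 9 faults.
Under FIFO: F F F . F F F F . . F . F F → 10 faults.
A − B = 9 − 10 = -1.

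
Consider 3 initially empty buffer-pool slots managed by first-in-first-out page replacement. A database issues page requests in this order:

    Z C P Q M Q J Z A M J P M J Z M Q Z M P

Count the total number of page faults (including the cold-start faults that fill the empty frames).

15

Z → miss, frames {Z}
C → miss, frames {Z,C}
P → miss, frames {Z,C,P}
Q → miss, evict Z, frames {C,P,Q}
M → miss, evict C, frames {P,Q,M}
Q → hit
J → miss, evict P, frames {Q,M,J}
Z → miss, evict Q, frames {M,J,Z}
A → miss, evict M, frames {J,Z,A}
M → miss, evict J, frames {Z,A,M}
J → miss, evict Z, frames {A,M,J}
P → miss, evict A, frames {M,J,P}
M → hit
J → hit
Z → miss, evict M, frames {J,P,Z}
M → miss, evict J, frames {P,Z,M}
Q → miss, evict P, frames {Z,M,Q}
Z → hit
M → hit
P → miss, evict Z, frames {M,Q,P}
Page faults: 15.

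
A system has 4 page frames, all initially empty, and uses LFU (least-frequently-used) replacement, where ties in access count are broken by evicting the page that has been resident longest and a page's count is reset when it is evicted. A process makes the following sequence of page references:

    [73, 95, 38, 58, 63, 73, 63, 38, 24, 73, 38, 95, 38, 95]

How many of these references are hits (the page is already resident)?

73 → fault, frames (73)
95 → fault, frames (73 95)
38 → fault, frames (73 95 38)
58 → fault, frames (73 95 38 58)
63 → fault, evict 73, frames (95 38 58 63)
73 → fault, evict 95, frames (38 58 63 73)
63 → hit
38 → hit
24 → fault, evict 58, frames (38 63 73 24)
73 → hit
38 → hit
95 → fault, evict 24, frames (38 63 73 95)
38 → hit
95 → hit
Hits: 6.

6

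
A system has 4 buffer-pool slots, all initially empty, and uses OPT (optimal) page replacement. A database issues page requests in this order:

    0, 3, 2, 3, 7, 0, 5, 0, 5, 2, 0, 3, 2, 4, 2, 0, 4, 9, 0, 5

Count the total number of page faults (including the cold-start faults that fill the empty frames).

0 -> miss, frames (0)
3 -> miss, frames (0 3)
2 -> miss, frames (0 3 2)
3 -> hit
7 -> miss, frames (0 3 2 7)
0 -> hit
5 -> miss, evict 7, frames (0 3 2 5)
0 -> hit
5 -> hit
2 -> hit
0 -> hit
3 -> hit
2 -> hit
4 -> miss, evict 3, frames (0 2 5 4)
2 -> hit
0 -> hit
4 -> hit
9 -> miss, evict 4, frames (0 2 5 9)
0 -> hit
5 -> hit
Page faults: 7.

7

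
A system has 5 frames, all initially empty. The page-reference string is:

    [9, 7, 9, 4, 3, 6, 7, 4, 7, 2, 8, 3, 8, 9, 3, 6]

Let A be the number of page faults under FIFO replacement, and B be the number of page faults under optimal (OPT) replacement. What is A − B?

1

Under FIFO: F F . F F F . . . F F . . F . . → 8 faults.
Under OPT: F F . F F F . . . F F . . . . . → 7 faults.
A − B = 8 − 7 = 1.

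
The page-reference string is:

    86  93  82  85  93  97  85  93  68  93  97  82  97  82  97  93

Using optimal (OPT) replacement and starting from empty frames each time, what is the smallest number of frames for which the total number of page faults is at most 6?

f=1: 16 faults
f=2: 10 faults
f=3: 7 faults
f=4: 6 faults
f=5: 6 faults
f=6: 6 faults
Smallest f with faults ≤ 6 is 4.

4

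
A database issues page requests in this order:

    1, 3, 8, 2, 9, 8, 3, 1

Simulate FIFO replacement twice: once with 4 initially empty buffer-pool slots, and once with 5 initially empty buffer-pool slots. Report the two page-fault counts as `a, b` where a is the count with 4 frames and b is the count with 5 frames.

4 frames: F F F F F . . F → 6 faults.
5 frames: F F F F F . . . → 5 faults.
5 < 6: adding a frame reduced faults, as is typical.

6, 5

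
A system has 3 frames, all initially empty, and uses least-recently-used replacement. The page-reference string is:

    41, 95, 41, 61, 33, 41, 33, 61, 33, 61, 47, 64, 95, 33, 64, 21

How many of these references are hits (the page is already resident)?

41 -> miss, frames [41]
95 -> miss, frames [41, 95]
41 -> hit
61 -> miss, frames [95, 41, 61]
33 -> miss, evict 95, frames [41, 61, 33]
41 -> hit
33 -> hit
61 -> hit
33 -> hit
61 -> hit
47 -> miss, evict 41, frames [33, 61, 47]
64 -> miss, evict 33, frames [61, 47, 64]
95 -> miss, evict 61, frames [47, 64, 95]
33 -> miss, evict 47, frames [64, 95, 33]
64 -> hit
21 -> miss, evict 95, frames [33, 64, 21]
Hits: 7.

7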